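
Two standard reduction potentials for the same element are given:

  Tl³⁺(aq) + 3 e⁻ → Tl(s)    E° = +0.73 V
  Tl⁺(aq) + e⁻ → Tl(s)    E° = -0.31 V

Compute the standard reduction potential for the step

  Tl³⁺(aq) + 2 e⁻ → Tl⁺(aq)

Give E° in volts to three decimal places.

Sequential free energies add, so n₃E°₃ = n₁E°₁ + n₂E°₂.
With n₃ = 3, and the known step contributing 1×(-0.31) V, the unknown satisfies 2·E° = 3×(+0.73) − 1×(-0.31) = +2.500.
E° = +2.500 / 2 = +1.250 V.

+1.250 V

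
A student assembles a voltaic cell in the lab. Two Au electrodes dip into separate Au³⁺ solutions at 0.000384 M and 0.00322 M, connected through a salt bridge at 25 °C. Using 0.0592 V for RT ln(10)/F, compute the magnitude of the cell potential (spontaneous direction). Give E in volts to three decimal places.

For a concentration cell E°cell = 0. The 0.00322 M side is the cathode (reduction is favoured where [Au³⁺] is higher).
With n = 3, E = −(0.0592/3) log([Au³⁺]ₐₙ/[Au³⁺]꜀ₐₜ) = −(0.0592/3) log(0.000384/0.00322) = −(0.0592/3)(-0.924) = +0.018 V.

+0.018 V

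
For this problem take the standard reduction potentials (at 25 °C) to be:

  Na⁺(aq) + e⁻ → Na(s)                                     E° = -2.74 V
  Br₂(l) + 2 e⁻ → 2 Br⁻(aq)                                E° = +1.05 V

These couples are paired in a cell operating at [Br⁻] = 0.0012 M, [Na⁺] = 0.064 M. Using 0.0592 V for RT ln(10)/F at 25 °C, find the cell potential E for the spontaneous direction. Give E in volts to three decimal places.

Br₂/Br⁻ is the cathode (higher E°), Na⁺/Na the anode: E°cell = +1.05 − (-2.74) = +3.79 V, n = 2.
Overall: Br₂(l) + 2 Na(s) → 2 Br⁻(aq) + 2 Na⁺(aq)
Q = [Br⁻]^2·[Na⁺]^2; log Q = -8.229.
E = E° − (0.0592/n) log Q = +3.79 − (0.0592/2)(-8.229) = +4.034 V.

+4.034 V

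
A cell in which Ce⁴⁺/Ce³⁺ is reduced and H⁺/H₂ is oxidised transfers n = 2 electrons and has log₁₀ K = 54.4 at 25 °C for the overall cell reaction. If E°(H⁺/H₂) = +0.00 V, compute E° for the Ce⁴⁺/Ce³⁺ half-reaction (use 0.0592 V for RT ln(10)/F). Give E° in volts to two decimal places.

E°cell = (0.0592/n)·log K = (0.0592/2)(54.4) = +1.610 V.
Since Ce⁴⁺/Ce³⁺ is the cathode and H⁺/H₂ the anode, E°cell = E°(Ce⁴⁺/Ce³⁺) − E°(H⁺/H₂).
So E°(Ce⁴⁺/Ce³⁺) = E°cell + E°(H⁺/H₂) = +1.610 + (+0.00) = +1.61 V.

+1.61 V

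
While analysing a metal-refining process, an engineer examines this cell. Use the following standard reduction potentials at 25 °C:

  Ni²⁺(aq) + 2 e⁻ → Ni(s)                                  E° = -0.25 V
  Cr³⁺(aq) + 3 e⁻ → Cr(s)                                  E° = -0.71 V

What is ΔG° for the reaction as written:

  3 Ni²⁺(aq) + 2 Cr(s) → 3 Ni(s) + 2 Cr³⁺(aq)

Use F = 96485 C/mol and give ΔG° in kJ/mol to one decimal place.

As written, Ni²⁺/Ni is reduced (cathode) and Cr³⁺/Cr is oxidised (anode), so E°cell = (-0.25) − (-0.71) = +0.46 V.
Balancing electrons gives n = 6.
ΔG° = −nFE° = −(6)(96485)(+0.46) = -266,299 J = -266.3 kJ/mol.

-266.3 kJ/mol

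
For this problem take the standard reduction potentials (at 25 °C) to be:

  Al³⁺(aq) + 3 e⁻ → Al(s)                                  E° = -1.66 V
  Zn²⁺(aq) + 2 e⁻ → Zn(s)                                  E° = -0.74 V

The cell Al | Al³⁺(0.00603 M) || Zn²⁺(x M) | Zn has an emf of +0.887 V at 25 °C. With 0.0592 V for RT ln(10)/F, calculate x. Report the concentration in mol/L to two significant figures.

0.0025 M

Zn²⁺/Zn is the cathode, Al³⁺/Al the anode: E°cell = +0.92 V, n = 6.
Overall reaction: 3 Zn²⁺(aq) + 2 Al(s) → 3 Zn(s) + 2 Al³⁺(aq); Q = [Al³⁺]^2/[Zn²⁺]^3.
From E = E° − (0.0592/n) log Q: log Q = (E° − E)·n/0.0592 = (+0.92 − (+0.887))·6/0.0592 = 3.3446.
So 3·log[Zn²⁺] = 2·log(0.00603) − log Q = -4.4394 − (3.3446) = -7.7840; log[Zn²⁺] = -7.7840 / 3 = -2.5947; [Zn²⁺] = 10^(-2.5947) ≈ 0.0025 M.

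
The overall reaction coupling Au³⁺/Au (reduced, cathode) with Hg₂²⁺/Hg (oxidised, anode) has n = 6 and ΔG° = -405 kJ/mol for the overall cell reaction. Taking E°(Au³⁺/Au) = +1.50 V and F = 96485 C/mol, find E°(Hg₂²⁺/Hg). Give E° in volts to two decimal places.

+0.80 V

E°cell = −ΔG°/(nF) = −(-405×10³)/((6)(96485)) = +0.700 V.
Since Au³⁺/Au is the cathode and Hg₂²⁺/Hg the anode, E°cell = E°(Au³⁺/Au) − E°(Hg₂²⁺/Hg).
So E°(Hg₂²⁺/Hg) = E°(Au³⁺/Au) − E°cell = (+1.50) − (+0.700) = +0.80 V.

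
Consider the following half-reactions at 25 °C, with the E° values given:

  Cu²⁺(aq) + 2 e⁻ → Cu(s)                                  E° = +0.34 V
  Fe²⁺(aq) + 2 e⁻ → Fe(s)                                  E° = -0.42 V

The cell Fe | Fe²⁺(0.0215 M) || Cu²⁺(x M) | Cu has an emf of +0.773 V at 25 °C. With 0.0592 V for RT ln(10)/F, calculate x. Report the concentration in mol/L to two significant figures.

Cu²⁺/Cu is the cathode, Fe²⁺/Fe the anode: E°cell = +0.76 V, n = 2.
Overall reaction: Cu²⁺(aq) + Fe(s) → Cu(s) + Fe²⁺(aq); Q = [Fe²⁺]^1/[Cu²⁺]^1.
From E = E° − (0.0592/n) log Q: log Q = (E° − E)·n/0.0592 = (+0.76 − (+0.773))·2/0.0592 = -0.4392.
So 1·log[Cu²⁺] = 1·log(0.0215) − log Q = -1.6676 − (-0.4392) = -1.2284; [Cu²⁺] = 10^(-1.2284) ≈ 0.059 M.

0.059 M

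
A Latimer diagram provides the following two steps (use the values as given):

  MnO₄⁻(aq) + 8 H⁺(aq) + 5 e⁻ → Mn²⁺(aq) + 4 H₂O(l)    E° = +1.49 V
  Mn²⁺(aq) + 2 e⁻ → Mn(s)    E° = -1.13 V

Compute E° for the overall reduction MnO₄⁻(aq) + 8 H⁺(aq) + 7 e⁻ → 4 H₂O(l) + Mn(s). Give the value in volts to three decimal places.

Adding the free-energy changes (−nFE°) of the two steps gives −n₃FE°₃ = −n₁FE°₁ − n₂FE°₂.
E°₃ = (5×+1.49 + 2×-1.13) / 7 = (+5.190) / 7 = +0.741 V.

+0.741 V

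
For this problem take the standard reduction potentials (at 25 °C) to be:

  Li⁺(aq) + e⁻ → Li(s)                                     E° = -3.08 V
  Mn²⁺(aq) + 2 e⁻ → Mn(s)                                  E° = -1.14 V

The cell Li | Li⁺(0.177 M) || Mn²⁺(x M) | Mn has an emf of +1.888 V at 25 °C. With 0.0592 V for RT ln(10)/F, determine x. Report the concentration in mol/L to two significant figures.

0.00055 M

Mn²⁺/Mn is the cathode, Li⁺/Li the anode: E°cell = +1.94 V, n = 2.
Overall reaction: Mn²⁺(aq) + 2 Li(s) → Mn(s) + 2 Li⁺(aq); Q = [Li⁺]^2/[Mn²⁺]^1.
From E = E° − (0.0592/n) log Q: log Q = (E° − E)·n/0.0592 = (+1.94 − (+1.888))·2/0.0592 = 1.7568.
So 1·log[Mn²⁺] = 2·log(0.177) − log Q = -1.5041 − (1.7568) = -3.2609; [Mn²⁺] = 10^(-3.2609) ≈ 0.00055 M.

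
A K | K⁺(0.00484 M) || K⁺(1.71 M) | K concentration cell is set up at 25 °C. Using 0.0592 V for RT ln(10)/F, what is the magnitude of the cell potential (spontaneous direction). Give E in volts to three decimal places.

For a concentration cell E°cell = 0. The 1.71 M side is the cathode (reduction is favoured where [K⁺] is higher).
With n = 1, E = −(0.0592/1) log([K⁺]ₐₙ/[K⁺]꜀ₐₜ) = −(0.0592/1) log(0.00484/1.71) = −(0.0592/1)(-2.548) = +0.151 V.

+0.151 V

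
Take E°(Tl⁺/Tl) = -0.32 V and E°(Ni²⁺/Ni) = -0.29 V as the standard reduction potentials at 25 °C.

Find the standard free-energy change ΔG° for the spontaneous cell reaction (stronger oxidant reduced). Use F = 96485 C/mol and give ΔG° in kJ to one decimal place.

Ni²⁺/Ni (E° = -0.29 V) is the cathode; Tl⁺/Tl (E° = -0.32 V) is the anode, so E°cell = +0.03 V.
Balancing electrons gives n = 2 (lcm of 2 and 1).
ΔG° = −nFE° = −(2)(96485)(+0.03) = -5,789 J = -5.8 kJ.

-5.8 kJ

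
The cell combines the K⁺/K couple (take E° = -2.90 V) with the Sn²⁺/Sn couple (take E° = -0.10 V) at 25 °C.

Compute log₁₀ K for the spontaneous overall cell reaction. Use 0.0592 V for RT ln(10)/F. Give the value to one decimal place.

94.6

Cathode: Sn²⁺/Sn; anode: K⁺/K. E°cell = +2.80 V, n = 2.
log K = nE°cell / 0.0592 = (2)(+2.80) / 0.0592 = 94.6.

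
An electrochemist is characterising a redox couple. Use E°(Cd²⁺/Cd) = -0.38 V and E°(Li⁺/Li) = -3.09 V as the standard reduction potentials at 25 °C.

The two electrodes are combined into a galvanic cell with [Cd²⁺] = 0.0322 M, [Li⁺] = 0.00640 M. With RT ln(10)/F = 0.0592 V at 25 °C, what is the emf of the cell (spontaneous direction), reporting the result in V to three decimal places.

+2.796 V

Cd²⁺/Cd is the cathode (higher E°), Li⁺/Li the anode: E°cell = -0.38 − (-3.09) = +2.71 V, n = 2.
Overall: Cd²⁺(aq) + 2 Li(s) → Cd(s) + 2 Li⁺(aq)
Q = [Li⁺]^2 / ([Cd²⁺]); log Q = -2.895.
E = E° − (0.0592/n) log Q = +2.71 − (0.0592/2)(-2.895) = +2.796 V.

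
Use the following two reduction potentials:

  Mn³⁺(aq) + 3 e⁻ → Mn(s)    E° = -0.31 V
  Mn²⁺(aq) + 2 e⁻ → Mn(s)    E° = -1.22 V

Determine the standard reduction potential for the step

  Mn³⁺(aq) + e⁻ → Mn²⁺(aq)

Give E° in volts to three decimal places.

+1.510 V

Sequential free energies add, so n₃E°₃ = n₁E°₁ + n₂E°₂.
With n₃ = 3, and the known step contributing 2×(-1.22) V, the unknown satisfies 1·E° = 3×(-0.31) − 2×(-1.22) = +1.510.
E° = +1.510 / 1 = +1.510 V.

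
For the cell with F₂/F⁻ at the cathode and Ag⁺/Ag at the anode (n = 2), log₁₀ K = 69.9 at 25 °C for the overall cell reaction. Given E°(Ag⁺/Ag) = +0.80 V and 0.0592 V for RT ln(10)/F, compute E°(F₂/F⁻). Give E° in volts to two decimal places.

E°cell = (0.0592/n)·log K = (0.0592/2)(69.9) = +2.069 V.
Since F₂/F⁻ is the cathode and Ag⁺/Ag the anode, E°cell = E°(F₂/F⁻) − E°(Ag⁺/Ag).
So E°(F₂/F⁻) = E°cell + E°(Ag⁺/Ag) = +2.069 + (+0.80) = +2.87 V.

+2.87 V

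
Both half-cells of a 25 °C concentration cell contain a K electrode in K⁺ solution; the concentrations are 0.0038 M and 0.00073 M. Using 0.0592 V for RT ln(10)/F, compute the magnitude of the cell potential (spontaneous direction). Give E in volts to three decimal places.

+0.042 V

For a concentration cell E°cell = 0. The 0.0038 M side is the cathode (reduction is favoured where [K⁺] is higher).
With n = 1, E = −(0.0592/1) log([K⁺]ₐₙ/[K⁺]꜀ₐₜ) = −(0.0592/1) log(0.00073/0.0038) = −(0.0592/1)(-0.716) = +0.042 V.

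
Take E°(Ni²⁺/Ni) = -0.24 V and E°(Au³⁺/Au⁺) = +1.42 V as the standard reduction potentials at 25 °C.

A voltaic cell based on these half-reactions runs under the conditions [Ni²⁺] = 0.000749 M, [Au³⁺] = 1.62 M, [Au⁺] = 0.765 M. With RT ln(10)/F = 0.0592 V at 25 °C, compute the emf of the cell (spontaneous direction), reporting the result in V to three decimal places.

Au³⁺/Au⁺ is the cathode (higher E°), Ni²⁺/Ni the anode: E°cell = +1.42 − (-0.24) = +1.66 V, n = 2.
Overall: Au³⁺(aq) + Ni(s) → Au⁺(aq) + Ni²⁺(aq)
Q = [Au⁺]·[Ni²⁺] / ([Au³⁺]); log Q = -3.451.
E = E° − (0.0592/n) log Q = +1.66 − (0.0592/2)(-3.451) = +1.762 V.

+1.762 V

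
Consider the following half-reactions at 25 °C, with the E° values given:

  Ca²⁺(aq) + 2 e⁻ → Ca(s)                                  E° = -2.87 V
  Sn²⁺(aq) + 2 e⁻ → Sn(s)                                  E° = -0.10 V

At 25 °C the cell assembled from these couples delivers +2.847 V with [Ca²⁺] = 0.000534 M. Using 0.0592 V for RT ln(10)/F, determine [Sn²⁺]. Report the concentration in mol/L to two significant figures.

Sn²⁺/Sn is the cathode, Ca²⁺/Ca the anode: E°cell = +2.77 V, n = 2.
Overall reaction: Sn²⁺(aq) + Ca(s) → Sn(s) + Ca²⁺(aq); Q = [Ca²⁺]^1/[Sn²⁺]^1.
From E = E° − (0.0592/n) log Q: log Q = (E° − E)·n/0.0592 = (+2.77 − (+2.847))·2/0.0592 = -2.6014.
So 1·log[Sn²⁺] = 1·log(0.000534) − log Q = -3.2725 − (-2.6014) = -0.6711; [Sn²⁺] = 10^(-0.6711) ≈ 0.21 M.

0.21 M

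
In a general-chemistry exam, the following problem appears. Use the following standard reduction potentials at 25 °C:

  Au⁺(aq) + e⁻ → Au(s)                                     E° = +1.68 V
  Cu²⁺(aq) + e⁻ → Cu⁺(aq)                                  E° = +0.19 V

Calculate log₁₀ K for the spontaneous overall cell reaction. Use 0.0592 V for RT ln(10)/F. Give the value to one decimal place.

25.2

Cathode: Au⁺/Au; anode: Cu²⁺/Cu⁺. E°cell = +1.49 V, n = 1.
log K = nE°cell / 0.0592 = (1)(+1.49) / 0.0592 = 25.2.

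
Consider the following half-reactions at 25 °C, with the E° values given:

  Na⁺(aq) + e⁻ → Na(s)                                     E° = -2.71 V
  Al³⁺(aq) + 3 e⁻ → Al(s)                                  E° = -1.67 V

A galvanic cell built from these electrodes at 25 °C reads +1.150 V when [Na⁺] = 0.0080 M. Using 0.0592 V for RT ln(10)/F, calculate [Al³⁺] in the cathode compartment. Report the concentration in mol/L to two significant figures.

Al³⁺/Al is the cathode, Na⁺/Na the anode: E°cell = +1.04 V, n = 3.
Overall reaction: Al³⁺(aq) + 3 Na(s) → Al(s) + 3 Na⁺(aq); Q = [Na⁺]^3/[Al³⁺]^1.
From E = E° − (0.0592/n) log Q: log Q = (E° − E)·n/0.0592 = (+1.04 − (+1.150))·3/0.0592 = -5.5743.
So 1·log[Al³⁺] = 3·log(0.008) − log Q = -6.2907 − (-5.5743) = -0.7164; [Al³⁺] = 10^(-0.7164) ≈ 0.19 M.

0.19 M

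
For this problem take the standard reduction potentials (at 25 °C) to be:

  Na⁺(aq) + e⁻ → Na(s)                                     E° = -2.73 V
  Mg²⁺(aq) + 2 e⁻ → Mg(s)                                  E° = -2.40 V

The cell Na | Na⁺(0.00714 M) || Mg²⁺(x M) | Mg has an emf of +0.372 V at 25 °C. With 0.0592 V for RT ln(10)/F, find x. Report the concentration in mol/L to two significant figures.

0.0013 M

Mg²⁺/Mg is the cathode, Na⁺/Na the anode: E°cell = +0.33 V, n = 2.
Overall reaction: Mg²⁺(aq) + 2 Na(s) → Mg(s) + 2 Na⁺(aq); Q = [Na⁺]^2/[Mg²⁺]^1.
From E = E° − (0.0592/n) log Q: log Q = (E° − E)·n/0.0592 = (+0.33 − (+0.372))·2/0.0592 = -1.4189.
So 1·log[Mg²⁺] = 2·log(0.00714) − log Q = -4.2926 − (-1.4189) = -2.8737; [Mg²⁺] = 10^(-2.8737) ≈ 0.0013 M.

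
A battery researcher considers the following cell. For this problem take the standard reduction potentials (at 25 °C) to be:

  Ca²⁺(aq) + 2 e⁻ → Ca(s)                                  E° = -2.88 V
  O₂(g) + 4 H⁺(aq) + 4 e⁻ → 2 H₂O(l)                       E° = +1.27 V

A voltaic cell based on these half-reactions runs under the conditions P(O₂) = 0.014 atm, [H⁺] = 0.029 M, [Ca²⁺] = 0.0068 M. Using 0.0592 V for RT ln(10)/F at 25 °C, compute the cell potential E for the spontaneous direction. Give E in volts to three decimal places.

O₂/H₂O is the cathode (higher E°), Ca²⁺/Ca the anode: E°cell = +1.27 − (-2.88) = +4.15 V, n = 4.
Overall: O₂(g) + 4 H⁺(aq) + 2 Ca(s) → 2 H₂O(l) + 2 Ca²⁺(aq)
Q = [Ca²⁺]^2 / (P(O₂)·[H⁺]^4); log Q = 3.669.
E = E° − (0.0592/n) log Q = +4.15 − (0.0592/4)(3.669) = +4.096 V.

+4.096 V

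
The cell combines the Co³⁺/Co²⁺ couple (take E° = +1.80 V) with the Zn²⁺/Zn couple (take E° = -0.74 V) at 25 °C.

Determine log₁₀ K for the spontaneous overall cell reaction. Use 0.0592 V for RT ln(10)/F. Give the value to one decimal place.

85.8

Cathode: Co³⁺/Co²⁺; anode: Zn²⁺/Zn. E°cell = +2.54 V, n = 2.
log K = nE°cell / 0.0592 = (2)(+2.54) / 0.0592 = 85.8.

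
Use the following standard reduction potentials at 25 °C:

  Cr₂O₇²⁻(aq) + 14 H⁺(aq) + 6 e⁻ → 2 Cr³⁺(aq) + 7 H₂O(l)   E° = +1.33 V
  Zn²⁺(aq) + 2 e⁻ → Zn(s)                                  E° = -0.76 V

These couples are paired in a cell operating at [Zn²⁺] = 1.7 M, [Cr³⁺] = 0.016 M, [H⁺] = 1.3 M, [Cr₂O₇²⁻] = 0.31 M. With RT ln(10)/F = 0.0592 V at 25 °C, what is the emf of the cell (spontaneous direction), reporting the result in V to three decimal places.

+2.129 V

Cr₂O₇²⁻/Cr³⁺ is the cathode (higher E°), Zn²⁺/Zn the anode: E°cell = +1.33 − (-0.76) = +2.09 V, n = 6.
Overall: Cr₂O₇²⁻(aq) + 14 H⁺(aq) + 3 Zn(s) → 2 Cr³⁺(aq) + 7 H₂O(l) + 3 Zn²⁺(aq)
Q = [Cr³⁺]^2·[Zn²⁺]^3 / ([Cr₂O₇²⁻]·[H⁺]^14); log Q = -3.987.
E = E° − (0.0592/n) log Q = +2.09 − (0.0592/6)(-3.987) = +2.129 V.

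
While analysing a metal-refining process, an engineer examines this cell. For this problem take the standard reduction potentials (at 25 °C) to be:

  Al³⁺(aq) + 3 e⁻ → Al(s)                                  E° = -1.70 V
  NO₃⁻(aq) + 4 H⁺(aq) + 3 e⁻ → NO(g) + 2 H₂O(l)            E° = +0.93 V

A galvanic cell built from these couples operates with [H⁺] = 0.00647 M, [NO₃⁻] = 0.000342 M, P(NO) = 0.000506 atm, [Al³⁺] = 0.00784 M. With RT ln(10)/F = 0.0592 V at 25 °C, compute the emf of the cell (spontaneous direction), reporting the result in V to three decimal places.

NO₃⁻/NO is the cathode (higher E°), Al³⁺/Al the anode: E°cell = +0.93 − (-1.70) = +2.63 V, n = 3.
Overall: NO₃⁻(aq) + 4 H⁺(aq) + Al(s) → NO(g) + 2 H₂O(l) + Al³⁺(aq)
Q = P(NO)·[Al³⁺] / ([NO₃⁻]·[H⁺]^4); log Q = 6.821.
E = E° − (0.0592/n) log Q = +2.63 − (0.0592/3)(6.821) = +2.495 V.

+2.495 V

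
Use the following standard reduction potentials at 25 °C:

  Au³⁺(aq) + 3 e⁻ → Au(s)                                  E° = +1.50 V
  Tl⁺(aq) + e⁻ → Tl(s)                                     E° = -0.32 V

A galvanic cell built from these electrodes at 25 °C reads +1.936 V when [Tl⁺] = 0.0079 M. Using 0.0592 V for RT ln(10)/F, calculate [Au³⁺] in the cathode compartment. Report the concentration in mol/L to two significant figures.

0.37 M

Au³⁺/Au is the cathode, Tl⁺/Tl the anode: E°cell = +1.82 V, n = 3.
Overall reaction: Au³⁺(aq) + 3 Tl(s) → Au(s) + 3 Tl⁺(aq); Q = [Tl⁺]^3/[Au³⁺]^1.
From E = E° − (0.0592/n) log Q: log Q = (E° − E)·n/0.0592 = (+1.82 − (+1.936))·3/0.0592 = -5.8784.
So 1·log[Au³⁺] = 3·log(0.0079) − log Q = -6.3071 − (-5.8784) = -0.4287; [Au³⁺] = 10^(-0.4287) ≈ 0.37 M.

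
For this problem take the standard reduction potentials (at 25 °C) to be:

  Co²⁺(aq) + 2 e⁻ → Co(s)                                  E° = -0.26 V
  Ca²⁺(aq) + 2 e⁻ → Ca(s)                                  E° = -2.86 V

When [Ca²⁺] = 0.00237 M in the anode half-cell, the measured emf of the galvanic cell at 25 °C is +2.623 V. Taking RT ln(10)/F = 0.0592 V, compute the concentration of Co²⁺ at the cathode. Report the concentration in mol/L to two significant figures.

Co²⁺/Co is the cathode, Ca²⁺/Ca the anode: E°cell = +2.60 V, n = 2.
Overall reaction: Co²⁺(aq) + Ca(s) → Co(s) + Ca²⁺(aq); Q = [Ca²⁺]^1/[Co²⁺]^1.
From E = E° − (0.0592/n) log Q: log Q = (E° − E)·n/0.0592 = (+2.60 − (+2.623))·2/0.0592 = -0.7770.
So 1·log[Co²⁺] = 1·log(0.00237) − log Q = -2.6253 − (-0.7770) = -1.8483; [Co²⁺] = 10^(-1.8483) ≈ 0.014 M.

0.014 M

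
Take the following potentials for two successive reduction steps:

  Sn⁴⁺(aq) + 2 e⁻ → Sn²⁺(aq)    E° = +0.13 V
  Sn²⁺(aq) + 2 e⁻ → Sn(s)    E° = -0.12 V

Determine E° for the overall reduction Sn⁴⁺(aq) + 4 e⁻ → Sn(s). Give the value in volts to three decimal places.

+0.005 V

Adding the free-energy changes (−nFE°) of the two steps gives −n₃FE°₃ = −n₁FE°₁ − n₂FE°₂.
E°₃ = (2×+0.13 + 2×-0.12) / 4 = (+0.020) / 4 = +0.005 V.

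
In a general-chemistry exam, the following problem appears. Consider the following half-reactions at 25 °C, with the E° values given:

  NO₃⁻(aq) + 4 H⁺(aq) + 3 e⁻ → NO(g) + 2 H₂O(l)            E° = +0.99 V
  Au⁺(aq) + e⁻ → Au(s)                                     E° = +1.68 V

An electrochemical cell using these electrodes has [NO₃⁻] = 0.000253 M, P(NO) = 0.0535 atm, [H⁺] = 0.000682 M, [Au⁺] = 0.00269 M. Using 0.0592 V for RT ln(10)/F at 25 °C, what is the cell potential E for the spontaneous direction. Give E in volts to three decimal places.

+0.834 V

Au⁺/Au is the cathode (higher E°), NO₃⁻/NO the anode: E°cell = +1.68 − (+0.99) = +0.69 V, n = 3.
Overall: 3 Au⁺(aq) + NO(g) + 2 H₂O(l) → 3 Au(s) + NO₃⁻(aq) + 4 H⁺(aq)
Q = [NO₃⁻]·[H⁺]^4 / ([Au⁺]^3·P(NO)); log Q = -7.279.
E = E° − (0.0592/n) log Q = +0.69 − (0.0592/3)(-7.279) = +0.834 V.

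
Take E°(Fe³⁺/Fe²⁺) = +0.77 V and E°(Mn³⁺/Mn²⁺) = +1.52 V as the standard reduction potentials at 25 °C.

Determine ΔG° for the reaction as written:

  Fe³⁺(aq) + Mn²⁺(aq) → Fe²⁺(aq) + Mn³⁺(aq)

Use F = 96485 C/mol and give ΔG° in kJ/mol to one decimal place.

+72.4 kJ/mol

As written, Fe³⁺/Fe²⁺ is reduced (cathode) and Mn³⁺/Mn²⁺ is oxidised (anode), so E°cell = (+0.77) − (+1.52) = -0.75 V.
Balancing electrons gives n = 1.
ΔG° = −nFE° = −(1)(96485)(-0.75) = 72,364 J = +72.4 kJ/mol.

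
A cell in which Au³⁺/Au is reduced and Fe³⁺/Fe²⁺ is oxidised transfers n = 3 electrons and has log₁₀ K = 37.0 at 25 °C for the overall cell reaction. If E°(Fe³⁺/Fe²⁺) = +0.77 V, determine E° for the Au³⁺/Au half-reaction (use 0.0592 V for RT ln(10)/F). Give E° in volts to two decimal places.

+1.50 V

E°cell = (0.0592/n)·log K = (0.0592/3)(37.0) = +0.730 V.
Since Au³⁺/Au is the cathode and Fe³⁺/Fe²⁺ the anode, E°cell = E°(Au³⁺/Au) − E°(Fe³⁺/Fe²⁺).
So E°(Au³⁺/Au) = E°cell + E°(Fe³⁺/Fe²⁺) = +0.730 + (+0.77) = +1.50 V.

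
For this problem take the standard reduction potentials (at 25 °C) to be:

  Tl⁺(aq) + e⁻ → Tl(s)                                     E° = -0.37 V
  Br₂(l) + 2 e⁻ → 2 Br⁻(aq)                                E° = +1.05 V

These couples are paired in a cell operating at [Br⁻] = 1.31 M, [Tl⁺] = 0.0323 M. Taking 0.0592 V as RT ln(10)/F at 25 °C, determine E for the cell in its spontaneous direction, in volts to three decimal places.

Br₂/Br⁻ is the cathode (higher E°), Tl⁺/Tl the anode: E°cell = +1.05 − (-0.37) = +1.42 V, n = 2.
Overall: Br₂(l) + 2 Tl(s) → 2 Br⁻(aq) + 2 Tl⁺(aq)
Q = [Br⁻]^2·[Tl⁺]^2; log Q = -2.747.
E = E° − (0.0592/n) log Q = +1.42 − (0.0592/2)(-2.747) = +1.501 V.

+1.501 V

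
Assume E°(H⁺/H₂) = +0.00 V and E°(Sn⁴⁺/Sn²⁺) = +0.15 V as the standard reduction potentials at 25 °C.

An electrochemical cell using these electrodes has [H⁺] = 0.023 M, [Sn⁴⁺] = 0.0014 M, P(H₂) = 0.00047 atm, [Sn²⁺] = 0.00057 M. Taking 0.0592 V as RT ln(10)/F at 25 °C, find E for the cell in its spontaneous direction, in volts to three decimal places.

+0.160 V

Sn⁴⁺/Sn²⁺ is the cathode (higher E°), H⁺/H₂ the anode: E°cell = +0.15 − (+0.00) = +0.15 V, n = 2.
Overall: Sn⁴⁺(aq) + H₂(g) → Sn²⁺(aq) + 2 H⁺(aq)
Q = [Sn²⁺]·[H⁺]^2 / ([Sn⁴⁺]·P(H₂)); log Q = -0.339.
E = E° − (0.0592/n) log Q = +0.15 − (0.0592/2)(-0.339) = +0.160 V.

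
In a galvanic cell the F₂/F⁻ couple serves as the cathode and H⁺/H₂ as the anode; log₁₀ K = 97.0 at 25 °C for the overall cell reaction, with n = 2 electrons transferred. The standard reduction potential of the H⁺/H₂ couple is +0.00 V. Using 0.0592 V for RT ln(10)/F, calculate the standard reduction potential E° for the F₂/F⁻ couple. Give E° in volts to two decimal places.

E°cell = (0.0592/n)·log K = (0.0592/2)(97.0) = +2.871 V.
Since F₂/F⁻ is the cathode and H⁺/H₂ the anode, E°cell = E°(F₂/F⁻) − E°(H⁺/H₂).
So E°(F₂/F⁻) = E°cell + E°(H⁺/H₂) = +2.871 + (+0.00) = +2.87 V.

+2.87 V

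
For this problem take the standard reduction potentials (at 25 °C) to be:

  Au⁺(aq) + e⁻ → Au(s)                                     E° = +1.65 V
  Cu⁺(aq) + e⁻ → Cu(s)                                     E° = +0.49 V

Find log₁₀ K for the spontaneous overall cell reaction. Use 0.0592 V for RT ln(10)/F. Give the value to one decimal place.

Cathode: Au⁺/Au; anode: Cu⁺/Cu. E°cell = +1.16 V, n = 1.
log K = nE°cell / 0.0592 = (1)(+1.16) / 0.0592 = 19.6.

19.6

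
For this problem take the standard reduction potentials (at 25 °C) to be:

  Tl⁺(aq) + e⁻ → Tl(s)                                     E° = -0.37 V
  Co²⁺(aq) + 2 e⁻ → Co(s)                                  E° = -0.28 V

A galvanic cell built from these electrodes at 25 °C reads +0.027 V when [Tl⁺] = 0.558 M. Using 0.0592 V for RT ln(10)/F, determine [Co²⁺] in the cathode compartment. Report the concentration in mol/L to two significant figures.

0.0023 M

Co²⁺/Co is the cathode, Tl⁺/Tl the anode: E°cell = +0.09 V, n = 2.
Overall reaction: Co²⁺(aq) + 2 Tl(s) → Co(s) + 2 Tl⁺(aq); Q = [Tl⁺]^2/[Co²⁺]^1.
From E = E° − (0.0592/n) log Q: log Q = (E° − E)·n/0.0592 = (+0.09 − (+0.027))·2/0.0592 = 2.1284.
So 1·log[Co²⁺] = 2·log(0.558) − log Q = -0.5067 − (2.1284) = -2.6351; [Co²⁺] = 10^(-2.6351) ≈ 0.0023 M.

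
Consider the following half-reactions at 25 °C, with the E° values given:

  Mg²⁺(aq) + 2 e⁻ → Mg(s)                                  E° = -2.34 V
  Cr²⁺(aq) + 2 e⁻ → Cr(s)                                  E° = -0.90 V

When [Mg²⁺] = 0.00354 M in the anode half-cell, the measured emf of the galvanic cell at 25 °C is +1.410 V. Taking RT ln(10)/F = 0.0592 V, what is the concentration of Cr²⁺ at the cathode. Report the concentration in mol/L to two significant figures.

Cr²⁺/Cr is the cathode, Mg²⁺/Mg the anode: E°cell = +1.44 V, n = 2.
Overall reaction: Cr²⁺(aq) + Mg(s) → Cr(s) + Mg²⁺(aq); Q = [Mg²⁺]^1/[Cr²⁺]^1.
From E = E° − (0.0592/n) log Q: log Q = (E° − E)·n/0.0592 = (+1.44 − (+1.410))·2/0.0592 = 1.0135.
So 1·log[Cr²⁺] = 1·log(0.00354) − log Q = -2.4510 − (1.0135) = -3.4645; [Cr²⁺] = 10^(-3.4645) ≈ 0.00034 M.

0.00034 M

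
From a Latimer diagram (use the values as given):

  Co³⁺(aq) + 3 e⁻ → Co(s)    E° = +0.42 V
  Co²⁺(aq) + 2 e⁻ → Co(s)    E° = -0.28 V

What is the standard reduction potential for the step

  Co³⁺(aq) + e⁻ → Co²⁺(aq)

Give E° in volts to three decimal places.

Sequential free energies add, so n₃E°₃ = n₁E°₁ + n₂E°₂.
With n₃ = 3, and the known step contributing 2×(-0.28) V, the unknown satisfies 1·E° = 3×(+0.42) − 2×(-0.28) = +1.820.
E° = +1.820 / 1 = +1.820 V.

+1.820 V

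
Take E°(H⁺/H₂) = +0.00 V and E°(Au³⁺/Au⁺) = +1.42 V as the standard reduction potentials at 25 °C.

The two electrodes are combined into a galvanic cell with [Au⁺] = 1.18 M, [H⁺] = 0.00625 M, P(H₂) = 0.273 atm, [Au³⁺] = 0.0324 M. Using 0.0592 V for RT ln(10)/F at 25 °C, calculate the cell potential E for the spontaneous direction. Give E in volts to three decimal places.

Au³⁺/Au⁺ is the cathode (higher E°), H⁺/H₂ the anode: E°cell = +1.42 − (+0.00) = +1.42 V, n = 2.
Overall: Au³⁺(aq) + H₂(g) → Au⁺(aq) + 2 H⁺(aq)
Q = [Au⁺]·[H⁺]^2 / ([Au³⁺]·P(H₂)); log Q = -2.283.
E = E° − (0.0592/n) log Q = +1.42 − (0.0592/2)(-2.283) = +1.488 V.

+1.488 V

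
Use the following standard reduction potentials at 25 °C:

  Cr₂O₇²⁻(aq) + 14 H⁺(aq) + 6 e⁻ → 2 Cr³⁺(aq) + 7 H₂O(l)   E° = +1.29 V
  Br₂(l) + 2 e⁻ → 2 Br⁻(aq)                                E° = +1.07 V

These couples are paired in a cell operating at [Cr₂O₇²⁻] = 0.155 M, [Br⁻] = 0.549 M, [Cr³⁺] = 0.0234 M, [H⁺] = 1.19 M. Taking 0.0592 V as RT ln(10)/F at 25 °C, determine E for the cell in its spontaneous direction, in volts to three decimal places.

+0.239 V

Cr₂O₇²⁻/Cr³⁺ is the cathode (higher E°), Br₂/Br⁻ the anode: E°cell = +1.29 − (+1.07) = +0.22 V, n = 6.
Overall: Cr₂O₇²⁻(aq) + 14 H⁺(aq) + 6 Br⁻(aq) → 2 Cr³⁺(aq) + 7 H₂O(l) + 3 Br₂(l)
Q = [Cr³⁺]^2 / ([Cr₂O₇²⁻]·[H⁺]^14·[Br⁻]^6); log Q = -1.947.
E = E° − (0.0592/n) log Q = +0.22 − (0.0592/6)(-1.947) = +0.239 V.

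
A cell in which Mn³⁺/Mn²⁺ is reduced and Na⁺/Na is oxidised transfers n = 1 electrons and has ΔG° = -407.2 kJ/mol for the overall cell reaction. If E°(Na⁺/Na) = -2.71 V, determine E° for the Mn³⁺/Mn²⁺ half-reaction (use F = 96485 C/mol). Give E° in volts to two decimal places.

+1.51 V

E°cell = −ΔG°/(nF) = −(-407.2×10³)/((1)(96485)) = +4.220 V.
Since Mn³⁺/Mn²⁺ is the cathode and Na⁺/Na the anode, E°cell = E°(Mn³⁺/Mn²⁺) − E°(Na⁺/Na).
So E°(Mn³⁺/Mn²⁺) = E°cell + E°(Na⁺/Na) = +4.220 + (-2.71) = +1.51 V.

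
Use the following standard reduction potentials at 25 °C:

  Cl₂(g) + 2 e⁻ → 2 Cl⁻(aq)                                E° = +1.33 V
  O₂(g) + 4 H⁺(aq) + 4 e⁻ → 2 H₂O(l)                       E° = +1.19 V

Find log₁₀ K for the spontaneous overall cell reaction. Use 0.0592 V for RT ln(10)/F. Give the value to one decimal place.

9.5

Cathode: Cl₂/Cl⁻; anode: O₂/H₂O. E°cell = +0.14 V, n = 4.
log K = nE°cell / 0.0592 = (4)(+0.14) / 0.0592 = 9.5.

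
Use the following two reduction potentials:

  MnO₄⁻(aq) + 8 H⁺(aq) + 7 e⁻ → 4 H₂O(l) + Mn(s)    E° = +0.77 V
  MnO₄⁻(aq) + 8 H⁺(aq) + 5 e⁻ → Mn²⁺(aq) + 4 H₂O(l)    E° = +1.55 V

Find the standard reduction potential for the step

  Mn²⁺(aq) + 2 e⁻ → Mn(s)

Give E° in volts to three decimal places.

Sequential free energies add, so n₃E°₃ = n₁E°₁ + n₂E°₂.
With n₃ = 7, and the known step contributing 5×(+1.55) V, the unknown satisfies 2·E° = 7×(+0.77) − 5×(+1.55) = -2.360.
E° = -2.360 / 2 = -1.180 V.

-1.180 V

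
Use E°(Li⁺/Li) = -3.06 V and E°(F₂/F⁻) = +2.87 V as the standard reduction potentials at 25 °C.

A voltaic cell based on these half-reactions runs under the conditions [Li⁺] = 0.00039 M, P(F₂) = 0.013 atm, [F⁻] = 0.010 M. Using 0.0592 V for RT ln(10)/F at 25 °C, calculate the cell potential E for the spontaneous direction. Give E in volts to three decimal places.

F₂/F⁻ is the cathode (higher E°), Li⁺/Li the anode: E°cell = +2.87 − (-3.06) = +5.93 V, n = 2.
Overall: F₂(g) + 2 Li(s) → 2 F⁻(aq) + 2 Li⁺(aq)
Q = [F⁻]^2·[Li⁺]^2 / (P(F₂)); log Q = -8.932.
E = E° − (0.0592/n) log Q = +5.93 − (0.0592/2)(-8.932) = +6.194 V.

+6.194 V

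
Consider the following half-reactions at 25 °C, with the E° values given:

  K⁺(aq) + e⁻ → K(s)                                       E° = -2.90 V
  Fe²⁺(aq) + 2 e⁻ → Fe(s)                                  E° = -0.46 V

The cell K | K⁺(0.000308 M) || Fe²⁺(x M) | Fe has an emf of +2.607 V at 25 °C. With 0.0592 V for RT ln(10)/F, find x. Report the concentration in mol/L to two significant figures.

Fe²⁺/Fe is the cathode, K⁺/K the anode: E°cell = +2.44 V, n = 2.
Overall reaction: Fe²⁺(aq) + 2 K(s) → Fe(s) + 2 K⁺(aq); Q = [K⁺]^2/[Fe²⁺]^1.
From E = E° − (0.0592/n) log Q: log Q = (E° − E)·n/0.0592 = (+2.44 − (+2.607))·2/0.0592 = -5.6419.
So 1·log[Fe²⁺] = 2·log(0.000308) − log Q = -7.0229 − (-5.6419) = -1.3810; [Fe²⁺] = 10^(-1.3810) ≈ 0.042 M.

0.042 M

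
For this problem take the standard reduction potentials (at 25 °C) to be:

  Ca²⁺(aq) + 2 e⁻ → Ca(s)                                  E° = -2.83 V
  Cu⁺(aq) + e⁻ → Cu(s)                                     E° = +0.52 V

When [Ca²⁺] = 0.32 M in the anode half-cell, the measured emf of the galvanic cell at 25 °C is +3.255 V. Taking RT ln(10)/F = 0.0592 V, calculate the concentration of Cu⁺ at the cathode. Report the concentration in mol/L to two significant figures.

0.014 M

Cu⁺/Cu is the cathode, Ca²⁺/Ca the anode: E°cell = +3.35 V, n = 2.
Overall reaction: 2 Cu⁺(aq) + Ca(s) → 2 Cu(s) + Ca²⁺(aq); Q = [Ca²⁺]^1/[Cu⁺]^2.
From E = E° − (0.0592/n) log Q: log Q = (E° − E)·n/0.0592 = (+3.35 − (+3.255))·2/0.0592 = 3.2095.
So 2·log[Cu⁺] = 1·log(0.32) − log Q = -0.4949 − (3.2095) = -3.7044; log[Cu⁺] = -3.7044 / 2 = -1.8522; [Cu⁺] = 10^(-1.8522) ≈ 0.014 M.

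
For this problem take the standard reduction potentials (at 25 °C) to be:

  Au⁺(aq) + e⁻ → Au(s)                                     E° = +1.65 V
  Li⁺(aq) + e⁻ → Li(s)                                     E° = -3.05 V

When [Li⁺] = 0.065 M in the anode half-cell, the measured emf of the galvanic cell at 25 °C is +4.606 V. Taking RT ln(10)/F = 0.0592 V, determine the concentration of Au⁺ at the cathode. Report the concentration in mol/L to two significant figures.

0.0017 M

Au⁺/Au is the cathode, Li⁺/Li the anode: E°cell = +4.70 V, n = 1.
Overall reaction: Au⁺(aq) + Li(s) → Au(s) + Li⁺(aq); Q = [Li⁺]^1/[Au⁺]^1.
From E = E° − (0.0592/n) log Q: log Q = (E° − E)·n/0.0592 = (+4.70 − (+4.606))·1/0.0592 = 1.5878.
So 1·log[Au⁺] = 1·log(0.065) − log Q = -1.1871 − (1.5878) = -2.7749; [Au⁺] = 10^(-2.7749) ≈ 0.0017 M.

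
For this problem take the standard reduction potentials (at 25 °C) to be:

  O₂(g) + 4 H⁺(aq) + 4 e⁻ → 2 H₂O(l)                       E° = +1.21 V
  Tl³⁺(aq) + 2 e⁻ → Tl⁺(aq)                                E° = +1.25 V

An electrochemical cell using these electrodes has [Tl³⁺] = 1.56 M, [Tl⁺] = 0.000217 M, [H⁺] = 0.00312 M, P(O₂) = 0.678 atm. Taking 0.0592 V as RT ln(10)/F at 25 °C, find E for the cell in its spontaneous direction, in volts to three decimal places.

Tl³⁺/Tl⁺ is the cathode (higher E°), O₂/H₂O the anode: E°cell = +1.25 − (+1.21) = +0.04 V, n = 4.
Overall: 2 Tl³⁺(aq) + 2 H₂O(l) → 2 Tl⁺(aq) + O₂(g) + 4 H⁺(aq)
Q = [Tl⁺]^2·P(O₂)·[H⁺]^4 / ([Tl³⁺]^2); log Q = -17.905.
E = E° − (0.0592/n) log Q = +0.04 − (0.0592/4)(-17.905) = +0.305 V.

+0.305 V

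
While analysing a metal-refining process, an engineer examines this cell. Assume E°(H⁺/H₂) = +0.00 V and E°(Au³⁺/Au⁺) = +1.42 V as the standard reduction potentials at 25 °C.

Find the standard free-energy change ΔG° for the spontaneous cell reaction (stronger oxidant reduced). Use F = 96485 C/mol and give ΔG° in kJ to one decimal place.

Au³⁺/Au⁺ (E° = +1.42 V) is the cathode; H⁺/H₂ (E° = +0.00 V) is the anode, so E°cell = +1.42 V.
Balancing electrons gives n = 2 (lcm of 2 and 2).
ΔG° = −nFE° = −(2)(96485)(+1.42) = -274,017 J = -274.0 kJ.

-274.0 kJ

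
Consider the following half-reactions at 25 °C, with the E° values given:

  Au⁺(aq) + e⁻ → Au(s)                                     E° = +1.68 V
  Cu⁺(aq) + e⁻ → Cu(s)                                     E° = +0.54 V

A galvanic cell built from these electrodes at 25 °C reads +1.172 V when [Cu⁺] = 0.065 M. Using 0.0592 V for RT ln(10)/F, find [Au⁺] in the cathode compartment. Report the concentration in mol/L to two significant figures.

Au⁺/Au is the cathode, Cu⁺/Cu the anode: E°cell = +1.14 V, n = 1.
Overall reaction: Au⁺(aq) + Cu(s) → Au(s) + Cu⁺(aq); Q = [Cu⁺]^1/[Au⁺]^1.
From E = E° − (0.0592/n) log Q: log Q = (E° − E)·n/0.0592 = (+1.14 − (+1.172))·1/0.0592 = -0.5405.
So 1·log[Au⁺] = 1·log(0.065) − log Q = -1.1871 − (-0.5405) = -0.6466; [Au⁺] = 10^(-0.6466) ≈ 0.23 M.

0.23 M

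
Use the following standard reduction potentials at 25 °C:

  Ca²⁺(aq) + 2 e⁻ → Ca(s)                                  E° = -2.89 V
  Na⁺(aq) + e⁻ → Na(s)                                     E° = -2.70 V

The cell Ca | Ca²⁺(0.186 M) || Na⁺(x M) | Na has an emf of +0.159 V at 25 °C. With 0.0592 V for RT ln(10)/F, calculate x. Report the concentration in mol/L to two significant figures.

0.13 M

Na⁺/Na is the cathode, Ca²⁺/Ca the anode: E°cell = +0.19 V, n = 2.
Overall reaction: 2 Na⁺(aq) + Ca(s) → 2 Na(s) + Ca²⁺(aq); Q = [Ca²⁺]^1/[Na⁺]^2.
From E = E° − (0.0592/n) log Q: log Q = (E° − E)·n/0.0592 = (+0.19 − (+0.159))·2/0.0592 = 1.0473.
So 2·log[Na⁺] = 1·log(0.186) − log Q = -0.7305 − (1.0473) = -1.7778; log[Na⁺] = -1.7778 / 2 = -0.8889; [Na⁺] = 10^(-0.8889) ≈ 0.13 M.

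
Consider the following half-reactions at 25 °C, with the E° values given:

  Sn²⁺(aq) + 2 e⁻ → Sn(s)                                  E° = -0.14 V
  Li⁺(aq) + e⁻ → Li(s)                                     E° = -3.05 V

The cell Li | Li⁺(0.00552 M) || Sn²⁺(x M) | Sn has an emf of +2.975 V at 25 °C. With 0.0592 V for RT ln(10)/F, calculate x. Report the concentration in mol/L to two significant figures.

0.0048 M

Sn²⁺/Sn is the cathode, Li⁺/Li the anode: E°cell = +2.91 V, n = 2.
Overall reaction: Sn²⁺(aq) + 2 Li(s) → Sn(s) + 2 Li⁺(aq); Q = [Li⁺]^2/[Sn²⁺]^1.
From E = E° − (0.0592/n) log Q: log Q = (E° − E)·n/0.0592 = (+2.91 − (+2.975))·2/0.0592 = -2.1959.
So 1·log[Sn²⁺] = 2·log(0.00552) − log Q = -4.5161 − (-2.1959) = -2.3202; [Sn²⁺] = 10^(-2.3202) ≈ 0.0048 M.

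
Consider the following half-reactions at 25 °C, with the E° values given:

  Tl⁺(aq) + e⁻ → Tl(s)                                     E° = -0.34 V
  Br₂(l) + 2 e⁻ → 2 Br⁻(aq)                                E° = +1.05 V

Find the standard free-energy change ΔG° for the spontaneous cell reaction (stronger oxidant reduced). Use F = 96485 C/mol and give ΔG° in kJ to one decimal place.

Br₂/Br⁻ (E° = +1.05 V) is the cathode; Tl⁺/Tl (E° = -0.34 V) is the anode, so E°cell = +1.39 V.
Balancing electrons gives n = 2 (lcm of 2 and 1).
ΔG° = −nFE° = −(2)(96485)(+1.39) = -268,228 J = -268.2 kJ.

-268.2 kJ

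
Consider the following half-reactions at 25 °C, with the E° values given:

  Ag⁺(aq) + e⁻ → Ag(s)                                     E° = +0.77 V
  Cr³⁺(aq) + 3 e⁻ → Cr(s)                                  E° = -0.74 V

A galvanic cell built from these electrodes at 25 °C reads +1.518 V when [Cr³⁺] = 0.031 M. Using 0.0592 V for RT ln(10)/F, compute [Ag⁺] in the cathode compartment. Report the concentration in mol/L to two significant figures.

0.43 M

Ag⁺/Ag is the cathode, Cr³⁺/Cr the anode: E°cell = +1.51 V, n = 3.
Overall reaction: 3 Ag⁺(aq) + Cr(s) → 3 Ag(s) + Cr³⁺(aq); Q = [Cr³⁺]^1/[Ag⁺]^3.
From E = E° − (0.0592/n) log Q: log Q = (E° − E)·n/0.0592 = (+1.51 − (+1.518))·3/0.0592 = -0.4054.
So 3·log[Ag⁺] = 1·log(0.031) − log Q = -1.5086 − (-0.4054) = -1.1032; log[Ag⁺] = -1.1032 / 3 = -0.3677; [Ag⁺] = 10^(-0.3677) ≈ 0.43 M.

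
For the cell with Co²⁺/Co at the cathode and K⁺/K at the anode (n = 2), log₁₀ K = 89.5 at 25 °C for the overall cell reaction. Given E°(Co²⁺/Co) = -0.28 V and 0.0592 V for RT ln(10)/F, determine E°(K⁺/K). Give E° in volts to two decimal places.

-2.93 V

E°cell = (0.0592/n)·log K = (0.0592/2)(89.5) = +2.649 V.
Since Co²⁺/Co is the cathode and K⁺/K the anode, E°cell = E°(Co²⁺/Co) − E°(K⁺/K).
So E°(K⁺/K) = E°(Co²⁺/Co) − E°cell = (-0.28) − (+2.649) = -2.93 V.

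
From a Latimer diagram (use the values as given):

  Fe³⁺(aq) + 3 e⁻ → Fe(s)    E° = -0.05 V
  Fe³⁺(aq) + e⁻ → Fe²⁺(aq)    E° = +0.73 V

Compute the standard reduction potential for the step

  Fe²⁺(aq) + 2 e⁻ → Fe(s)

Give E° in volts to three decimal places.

-0.440 V

Sequential free energies add, so n₃E°₃ = n₁E°₁ + n₂E°₂.
With n₃ = 3, and the known step contributing 1×(+0.73) V, the unknown satisfies 2·E° = 3×(-0.05) − 1×(+0.73) = -0.880.
E° = -0.880 / 2 = -0.440 V.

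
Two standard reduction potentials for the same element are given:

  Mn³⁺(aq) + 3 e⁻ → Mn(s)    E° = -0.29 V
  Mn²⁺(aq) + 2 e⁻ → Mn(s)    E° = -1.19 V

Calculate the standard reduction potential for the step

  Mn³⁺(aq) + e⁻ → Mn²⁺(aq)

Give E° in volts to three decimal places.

+1.510 V

Sequential free energies add, so n₃E°₃ = n₁E°₁ + n₂E°₂.
With n₃ = 3, and the known step contributing 2×(-1.19) V, the unknown satisfies 1·E° = 3×(-0.29) − 2×(-1.19) = +1.510.
E° = +1.510 / 1 = +1.510 V.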